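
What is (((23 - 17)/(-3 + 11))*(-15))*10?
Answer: -225/2 ≈ -112.50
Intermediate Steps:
(((23 - 17)/(-3 + 11))*(-15))*10 = ((6/8)*(-15))*10 = ((6*(⅛))*(-15))*10 = ((¾)*(-15))*10 = -45/4*10 = -225/2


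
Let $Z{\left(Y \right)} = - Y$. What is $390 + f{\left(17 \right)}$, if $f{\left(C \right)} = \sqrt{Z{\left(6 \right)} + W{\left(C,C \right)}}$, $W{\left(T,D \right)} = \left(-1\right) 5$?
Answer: $390 + i \sqrt{11} \approx 390.0 + 3.3166 i$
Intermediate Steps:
$W{\left(T,D \right)} = -5$
$f{\left(C \right)} = i \sqrt{11}$ ($f{\left(C \right)} = \sqrt{\left(-1\right) 6 - 5} = \sqrt{-6 - 5} = \sqrt{-11} = i \sqrt{11}$)
$390 + f{\left(17 \right)} = 390 + i \sqrt{11}$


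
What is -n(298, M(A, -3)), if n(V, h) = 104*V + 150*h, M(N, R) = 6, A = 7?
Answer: -31892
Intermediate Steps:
-n(298, M(A, -3)) = -(104*298 + 150*6) = -(30992 + 900) = -1*31892 = -31892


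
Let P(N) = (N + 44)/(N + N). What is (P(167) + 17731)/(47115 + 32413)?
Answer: 5922365/26562352 ≈ 0.22296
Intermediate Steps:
P(N) = (44 + N)/(2*N) (P(N) = (44 + N)/((2*N)) = (44 + N)*(1/(2*N)) = (44 + N)/(2*N))
(P(167) + 17731)/(47115 + 32413) = ((1/2)*(44 + 167)/167 + 17731)/(47115 + 32413) = ((1/2)*(1/167)*211 + 17731)/79528 = (211/334 + 17731)*(1/79528) = (5922365/334)*(1/79528) = 5922365/26562352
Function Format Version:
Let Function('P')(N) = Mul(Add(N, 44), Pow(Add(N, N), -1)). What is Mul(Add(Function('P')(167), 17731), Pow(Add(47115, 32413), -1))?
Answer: Rational(5922365, 26562352) ≈ 0.22296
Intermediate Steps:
Function('P')(N) = Mul(Rational(1, 2), Pow(N, -1), Add(44, N)) (Function('P')(N) = Mul(Add(44, N), Pow(Mul(2, N), -1)) = Mul(Add(44, N), Mul(Rational(1, 2), Pow(N, -1))) = Mul(Rational(1, 2), Pow(N, -1), Add(44, N)))
Mul(Add(Function('P')(167), 17731), Pow(Add(47115, 32413), -1)) = Mul(Add(Mul(Rational(1, 2), Pow(167, -1), Add(44, 167)), 17731), Pow(Add(47115, 32413), -1)) = Mul(Add(Mul(Rational(1, 2), Rational(1, 167), 211), 17731), Pow(79528, -1)) = Mul(Add(Rational(211, 334), 17731), Rational(1, 79528)) = Mul(Rational(5922365, 334), Rational(1, 79528)) = Rational(5922365, 26562352)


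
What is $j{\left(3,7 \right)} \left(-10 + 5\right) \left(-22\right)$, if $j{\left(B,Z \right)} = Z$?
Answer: $770$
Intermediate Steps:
$j{\left(3,7 \right)} \left(-10 + 5\right) \left(-22\right) = 7 \left(-10 + 5\right) \left(-22\right) = 7 \left(-5\right) \left(-22\right) = \left(-35\right) \left(-22\right) = 770$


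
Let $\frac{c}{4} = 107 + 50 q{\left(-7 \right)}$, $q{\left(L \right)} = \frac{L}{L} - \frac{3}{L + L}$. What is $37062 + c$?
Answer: $\frac{264130}{7} \approx 37733.0$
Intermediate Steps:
$q{\left(L \right)} = 1 - \frac{3}{2 L}$
$c = \frac{4696}{7}$ ($c = 4 \left(107 + 50 \frac{- \frac{3}{2} - 7}{-7}\right) = 4 \left(107 + 50 \left(\left(- \frac{1}{7}\right) \left(- \frac{17}{2}\right)\right)\right) = 4 \left(107 + 50 \cdot \frac{17}{14}\right) = 4 \left(107 + \frac{425}{7}\right) = 4 \cdot \frac{1174}{7} = \frac{4696}{7} \approx 670.86$)
$37062 + c = 37062 + \frac{4696}{7} = \frac{264130}{7}$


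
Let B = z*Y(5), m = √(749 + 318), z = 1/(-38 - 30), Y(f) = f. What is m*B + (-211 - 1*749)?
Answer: -960 - 5*√1067/68 ≈ -962.40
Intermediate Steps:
z = -1/68 (z = 1/(-68) = -1/68 ≈ -0.014706)
m = √1067 ≈ 32.665
B = -5/68 (B = -1/68*5 = -5/68 ≈ -0.073529)
m*B + (-211 - 1*749) = √1067*(-5/68) + (-211 - 1*749) = -5*√1067/68 + (-211 - 749) = -5*√1067/68 - 960 = -960 - 5*√1067/68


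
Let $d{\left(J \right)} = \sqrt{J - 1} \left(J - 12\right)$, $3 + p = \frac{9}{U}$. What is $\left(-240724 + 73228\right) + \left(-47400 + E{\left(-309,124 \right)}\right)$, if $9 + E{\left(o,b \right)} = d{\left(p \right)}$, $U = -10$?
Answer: $-214905 - \frac{1113 i \sqrt{10}}{100} \approx -2.1491 \cdot 10^{5} - 35.196 i$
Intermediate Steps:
$p = - \frac{39}{10}$ ($p = -3 + \frac{9}{-10} = -3 + 9 \left(- \frac{1}{10}\right) = -3 - \frac{9}{10} = - \frac{39}{10} \approx -3.9$)
$d{\left(J \right)} = \sqrt{-1 + J} \left(-12 + J\right)$
$E{\left(o,b \right)} = -9 - \frac{1113 i \sqrt{10}}{100}$ ($E{\left(o,b \right)} = -9 + \sqrt{-1 - \frac{39}{10}} \left(-12 - \frac{39}{10}\right) = -9 + \sqrt{- \frac{49}{10}} \left(- \frac{159}{10}\right) = -9 + \frac{7 i \sqrt{10}}{10} \left(- \frac{159}{10}\right) = -9 - \frac{1113 i \sqrt{10}}{100}$)
$\left(-240724 + 73228\right) + \left(-47400 + E{\left(-309,124 \right)}\right) = \left(-240724 + 73228\right) - \left(47409 + \frac{1113 i \sqrt{10}}{100}\right) = -167496 - \left(47409 + \frac{1113 i \sqrt{10}}{100}\right) = -214905 - \frac{1113 i \sqrt{10}}{100}$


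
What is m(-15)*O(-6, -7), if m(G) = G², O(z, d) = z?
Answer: -1350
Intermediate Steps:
m(-15)*O(-6, -7) = (-15)²*(-6) = 225*(-6) = -1350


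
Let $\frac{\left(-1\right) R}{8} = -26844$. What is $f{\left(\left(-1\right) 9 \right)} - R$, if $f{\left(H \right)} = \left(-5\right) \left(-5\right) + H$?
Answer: $-214736$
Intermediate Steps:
$R = 214752$ ($R = \left(-8\right) \left(-26844\right) = 214752$)
$f{\left(H \right)} = 25 + H$
$f{\left(\left(-1\right) 9 \right)} - R = \left(25 - 9\right) - 214752 = 16 - 214752 = -214736$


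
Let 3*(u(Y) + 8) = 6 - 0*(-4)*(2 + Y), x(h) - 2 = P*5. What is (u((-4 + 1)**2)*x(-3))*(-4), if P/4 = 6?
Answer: 2928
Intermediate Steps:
P = 24 (P = 4*6 = 24)
x(h) = 122 (x(h) = 2 + 24*5 = 2 + 120 = 122)
u(Y) = -6 (u(Y) = -8 + (6 - 0*(-4)*(2 + Y))/3 = -8 + (6 - 0*(2 + Y))/3 = -8 + (6 - 1*0)/3 = -8 + (6 + 0)/3 = -8 + (1/3)*6 = -8 + 2 = -6)
(u((-4 + 1)**2)*x(-3))*(-4) = -6*122*(-4) = -732*(-4) = 2928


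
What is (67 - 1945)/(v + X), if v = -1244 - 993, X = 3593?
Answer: -313/226 ≈ -1.3850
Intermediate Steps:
v = -2237
(67 - 1945)/(v + X) = (67 - 1945)/(-2237 + 3593) = -1878/1356 = -1878*1/1356 = -313/226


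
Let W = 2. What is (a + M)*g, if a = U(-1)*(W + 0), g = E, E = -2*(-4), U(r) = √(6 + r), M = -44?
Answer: -352 + 16*√5 ≈ -316.22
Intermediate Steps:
E = 8
g = 8
a = 2*√5 (a = √(6 - 1)*(2 + 0) = √5*2 = 2*√5 ≈ 4.4721)
(a + M)*g = (2*√5 - 44)*8 = (-44 + 2*√5)*8 = -352 + 16*√5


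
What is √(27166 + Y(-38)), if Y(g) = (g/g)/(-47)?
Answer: √60009647/47 ≈ 164.82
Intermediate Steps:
Y(g) = -1/47 (Y(g) = 1*(-1/47) = -1/47)
√(27166 + Y(-38)) = √(27166 - 1/47) = √(1276801/47) = √60009647/47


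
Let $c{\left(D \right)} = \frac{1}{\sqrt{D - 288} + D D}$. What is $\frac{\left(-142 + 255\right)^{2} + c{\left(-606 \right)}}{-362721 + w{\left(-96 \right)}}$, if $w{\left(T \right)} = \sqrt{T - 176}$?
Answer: $\frac{-4689236485 - 12769 i \sqrt{894}}{\left(362721 - 4 i \sqrt{17}\right) \left(367236 + i \sqrt{894}\right)} \approx -0.035203 - 1.6006 \cdot 10^{-6} i$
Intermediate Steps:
$c{\left(D \right)} = \frac{1}{D^{2} + \sqrt{-288 + D}}$ ($c{\left(D \right)} = \frac{1}{\sqrt{-288 + D} + D^{2}} = \frac{1}{D^{2} + \sqrt{-288 + D}}$)
$w{\left(T \right)} = \sqrt{-176 + T}$
$\frac{\left(-142 + 255\right)^{2} + c{\left(-606 \right)}}{-362721 + w{\left(-96 \right)}} = \frac{\left(-142 + 255\right)^{2} + \frac{1}{\left(-606\right)^{2} + \sqrt{-288 - 606}}}{-362721 + \sqrt{-176 - 96}} = \frac{113^{2} + \frac{1}{367236 + \sqrt{-894}}}{-362721 + \sqrt{-272}} = \frac{12769 + \frac{1}{367236 + i \sqrt{894}}}{-362721 + 4 i \sqrt{17}}$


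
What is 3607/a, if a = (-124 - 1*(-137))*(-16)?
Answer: -3607/208 ≈ -17.341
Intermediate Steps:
a = -208 (a = (-124 + 137)*(-16) = 13*(-16) = -208)
3607/a = 3607/(-208) = 3607*(-1/208) = -3607/208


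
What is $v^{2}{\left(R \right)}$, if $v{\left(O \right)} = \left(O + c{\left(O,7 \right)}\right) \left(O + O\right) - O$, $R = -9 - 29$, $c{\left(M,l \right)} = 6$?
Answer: $6100900$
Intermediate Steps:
$R = -38$ ($R = -9 - 29 = -38$)
$v{\left(O \right)} = - O + 2 O \left(6 + O\right)$ ($v{\left(O \right)} = \left(O + 6\right) \left(O + O\right) - O = \left(6 + O\right) 2 O - O = 2 O \left(6 + O\right) - O = - O + 2 O \left(6 + O\right)$)
$v^{2}{\left(R \right)} = \left(- 38 \left(11 + 2 \left(-38\right)\right)\right)^{2} = \left(- 38 \left(11 - 76\right)\right)^{2} = \left(\left(-38\right) \left(-65\right)\right)^{2} = 2470^{2} = 6100900$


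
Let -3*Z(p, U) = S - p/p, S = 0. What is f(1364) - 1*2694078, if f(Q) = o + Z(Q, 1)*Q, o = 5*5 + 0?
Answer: -8080795/3 ≈ -2.6936e+6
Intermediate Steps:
o = 25 (o = 25 + 0 = 25)
Z(p, U) = ⅓ (Z(p, U) = -(0 - p/p)/3 = -(0 - 1*1)/3 = -(0 - 1)/3 = -⅓*(-1) = ⅓)
f(Q) = 25 + Q/3
f(1364) - 1*2694078 = (25 + (⅓)*1364) - 1*2694078 = (25 + 1364/3) - 2694078 = 1439/3 - 2694078 = -8080795/3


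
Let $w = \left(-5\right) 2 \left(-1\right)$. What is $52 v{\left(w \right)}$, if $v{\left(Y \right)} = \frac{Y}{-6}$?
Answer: $- \frac{260}{3} \approx -86.667$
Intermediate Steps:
$w = 10$ ($w = \left(-10\right) \left(-1\right) = 10$)
$v{\left(Y \right)} = - \frac{Y}{6}$ ($v{\left(Y \right)} = Y \left(- \frac{1}{6}\right) = - \frac{Y}{6}$)
$52 v{\left(w \right)} = 52 \left(\left(- \frac{1}{6}\right) 10\right) = 52 \left(- \frac{5}{3}\right) = - \frac{260}{3}$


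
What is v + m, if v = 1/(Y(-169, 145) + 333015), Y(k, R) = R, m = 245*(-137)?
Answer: -11182515399/333160 ≈ -33565.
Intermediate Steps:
m = -33565
v = 1/333160 (v = 1/(145 + 333015) = 1/333160 ≈ 3.0016e-6)
v + m = 1/333160 - 33565 = -11182515399/333160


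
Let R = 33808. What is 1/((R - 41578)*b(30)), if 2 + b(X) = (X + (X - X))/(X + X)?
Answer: 1/11655 ≈ 8.5800e-5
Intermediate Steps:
b(X) = -3/2 (b(X) = -2 + (X + (X - X))/(X + X) = -2 + (X + 0)/((2*X)) = -2 + X*(1/(2*X)) = -2 + ½ = -3/2)
1/((R - 41578)*b(30)) = 1/((33808 - 41578)*(-3/2)) = -⅔/(-7770) = -1/7770*(-⅔) = 1/11655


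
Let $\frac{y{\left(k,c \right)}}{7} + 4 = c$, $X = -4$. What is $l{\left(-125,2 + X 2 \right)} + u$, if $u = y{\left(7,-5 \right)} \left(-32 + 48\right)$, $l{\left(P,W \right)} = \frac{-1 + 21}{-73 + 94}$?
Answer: $- \frac{21148}{21} \approx -1007.0$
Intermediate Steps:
$y{\left(k,c \right)} = -28 + 7 c$
$l{\left(P,W \right)} = \frac{20}{21}$
$u = -1008$ ($u = \left(-28 + 7 \left(-5\right)\right) \left(-32 + 48\right) = \left(-28 - 35\right) 16 = \left(-63\right) 16 = -1008$)
$l{\left(-125,2 + X 2 \right)} + u = \frac{20}{21} - 1008 = - \frac{21148}{21}$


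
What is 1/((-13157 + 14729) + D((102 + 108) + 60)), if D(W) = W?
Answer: 1/1842 ≈ 0.00054289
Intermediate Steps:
1/((-13157 + 14729) + D((102 + 108) + 60)) = 1/((-13157 + 14729) + ((102 + 108) + 60)) = 1/(1572 + (210 + 60)) = 1/(1572 + 270) = 1/1842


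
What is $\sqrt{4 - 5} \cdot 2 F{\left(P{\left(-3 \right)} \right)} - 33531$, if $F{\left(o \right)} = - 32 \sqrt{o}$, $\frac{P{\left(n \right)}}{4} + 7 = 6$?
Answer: $-33403$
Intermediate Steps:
$P{\left(n \right)} = -4$ ($P{\left(n \right)} = -28 + 4 \cdot 6 = -28 + 24 = -4$)
$\sqrt{4 - 5} \cdot 2 F{\left(P{\left(-3 \right)} \right)} - 33531 = \sqrt{4 - 5} \cdot 2 \left(- 32 \sqrt{-4}\right) - 33531 = \sqrt{-1} \cdot 2 \left(- 32 \cdot 2 i\right) - 33531 = i 2 \left(- 64 i\right) - 33531 = 2 i \left(- 64 i\right) - 33531 = 128 - 33531 = -33403$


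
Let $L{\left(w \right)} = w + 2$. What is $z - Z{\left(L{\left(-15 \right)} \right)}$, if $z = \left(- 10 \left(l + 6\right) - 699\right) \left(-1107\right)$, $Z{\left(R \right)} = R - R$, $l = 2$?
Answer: $862353$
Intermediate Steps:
$L{\left(w \right)} = 2 + w$
$Z{\left(R \right)} = 0$
$z = 862353$ ($z = \left(- 10 \left(2 + 6\right) - 699\right) \left(-1107\right) = \left(\left(-10\right) 8 - 699\right) \left(-1107\right) = \left(-80 - 699\right) \left(-1107\right) = \left(-779\right) \left(-1107\right) = 862353$)
$z - Z{\left(L{\left(-15 \right)} \right)} = 862353 - 0 = 862353 + 0 = 862353$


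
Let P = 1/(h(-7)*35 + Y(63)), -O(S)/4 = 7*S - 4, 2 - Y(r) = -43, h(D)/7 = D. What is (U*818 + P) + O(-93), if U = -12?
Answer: -12017321/1670 ≈ -7196.0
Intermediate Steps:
h(D) = 7*D
Y(r) = 45 (Y(r) = 2 - 1*(-43) = 2 + 43 = 45)
O(S) = 16 - 28*S (O(S) = -4*(7*S - 4) = -4*(-4 + 7*S) = 16 - 28*S)
P = -1/1670 (P = 1/((7*(-7))*35 + 45) = 1/(-49*35 + 45) = 1/(-1715 + 45) = 1/(-1670) = -1/1670 ≈ -0.00059880)
(U*818 + P) + O(-93) = (-12*818 - 1/1670) + (16 - 28*(-93)) = (-9816 - 1/1670) + (16 + 2604) = -16392721/1670 + 2620 = -12017321/1670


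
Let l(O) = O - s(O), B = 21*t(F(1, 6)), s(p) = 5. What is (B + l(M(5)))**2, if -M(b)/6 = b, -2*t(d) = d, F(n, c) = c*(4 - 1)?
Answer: 50176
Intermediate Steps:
F(n, c) = 3*c (F(n, c) = c*3 = 3*c)
t(d) = -d/2
M(b) = -6*b
B = -189 (B = 21*(-3*6/2) = 21*(-1/2*18) = 21*(-9) = -189)
l(O) = -5 + O (l(O) = O - 1*5 = O - 5 = -5 + O)
(B + l(M(5)))**2 = (-189 + (-5 - 6*5))**2 = (-189 + (-5 - 30))**2 = (-189 - 35)**2 = (-224)**2 = 50176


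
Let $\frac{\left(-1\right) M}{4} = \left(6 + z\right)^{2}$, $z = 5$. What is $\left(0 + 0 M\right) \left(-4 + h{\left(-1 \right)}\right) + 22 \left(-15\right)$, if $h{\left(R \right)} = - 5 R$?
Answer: $-330$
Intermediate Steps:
$M = -484$ ($M = - 4 \left(6 + 5\right)^{2} = - 4 \cdot 11^{2} = \left(-4\right) 121 = -484$)
$\left(0 + 0 M\right) \left(-4 + h{\left(-1 \right)}\right) + 22 \left(-15\right) = \left(0 + 0 \left(-484\right)\right) \left(-4 - -5\right) + 22 \left(-15\right) = \left(0 + 0\right) \left(-4 + 5\right) - 330 = 0 \cdot 1 - 330 = 0 - 330 = -330$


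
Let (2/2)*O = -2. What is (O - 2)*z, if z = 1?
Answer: -4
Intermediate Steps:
O = -2
(O - 2)*z = (-2 - 2)*1 = -4*1 = -4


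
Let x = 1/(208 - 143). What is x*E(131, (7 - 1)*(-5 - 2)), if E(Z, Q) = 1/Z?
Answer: 1/8515 ≈ 0.00011744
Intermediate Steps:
x = 1/65 ≈ 0.015385
x*E(131, (7 - 1)*(-5 - 2)) = (1/65)/131 = (1/65)*(1/131) = 1/8515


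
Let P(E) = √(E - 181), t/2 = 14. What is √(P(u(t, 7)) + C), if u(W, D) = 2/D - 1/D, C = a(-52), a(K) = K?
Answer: √(-2548 + 7*I*√8862)/7 ≈ 0.9249 + 7.2702*I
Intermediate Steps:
t = 28 (t = 2*14 = 28)
C = -52
u(W, D) = 1/D
P(E) = √(-181 + E)
√(P(u(t, 7)) + C) = √(√(-181 + 1/7) - 52) = √(√(-181 + ⅐) - 52) = √(√(-1266/7) - 52) = √(I*√8862/7 - 52) = √(-52 + I*√8862/7)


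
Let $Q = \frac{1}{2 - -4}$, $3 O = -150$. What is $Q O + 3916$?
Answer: $\frac{11723}{3} \approx 3907.7$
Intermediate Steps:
$O = -50$ ($O = \frac{1}{3} \left(-150\right) = -50$)
$Q = \frac{1}{6}$ ($Q = \frac{1}{2 + 4} = \frac{1}{6} \approx 0.16667$)
$Q O + 3916 = \frac{1}{6} \left(-50\right) + 3916 = - \frac{25}{3} + 3916 = \frac{11723}{3}$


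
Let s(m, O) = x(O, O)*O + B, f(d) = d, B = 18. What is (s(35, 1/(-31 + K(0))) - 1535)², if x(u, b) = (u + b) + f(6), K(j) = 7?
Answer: 190940159089/82944 ≈ 2.3020e+6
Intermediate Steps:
x(u, b) = 6 + b + u (x(u, b) = (u + b) + 6 = (b + u) + 6 = 6 + b + u)
s(m, O) = 18 + O*(6 + 2*O) (s(m, O) = (6 + O + O)*O + 18 = (6 + 2*O)*O + 18 = O*(6 + 2*O) + 18 = 18 + O*(6 + 2*O))
(s(35, 1/(-31 + K(0))) - 1535)² = ((18 + 2*(3 + 1/(-31 + 7))/(-31 + 7)) - 1535)² = ((18 + 2*(3 + 1/(-24))/(-24)) - 1535)² = ((18 + 2*(-1/24)*(3 - 1/24)) - 1535)² = ((18 + 2*(-1/24)*(71/24)) - 1535)² = ((18 - 71/288) - 1535)² = (5113/288 - 1535)² = (-436967/288)² = 190940159089/82944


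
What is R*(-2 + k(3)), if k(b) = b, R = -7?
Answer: -7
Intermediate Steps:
R*(-2 + k(3)) = -7*(-2 + 3) = -7*1 = -7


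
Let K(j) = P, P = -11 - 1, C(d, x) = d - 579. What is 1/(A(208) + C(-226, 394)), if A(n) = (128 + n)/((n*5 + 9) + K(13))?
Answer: -1037/834449 ≈ -0.0012427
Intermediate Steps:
C(d, x) = -579 + d
P = -12
K(j) = -12
A(n) = (128 + n)/(-3 + 5*n) (A(n) = (128 + n)/((n*5 + 9) - 12) = (128 + n)/((5*n + 9) - 12) = (128 + n)/((9 + 5*n) - 12) = (128 + n)/(-3 + 5*n))
1/(A(208) + C(-226, 394)) = 1/((128 + 208)/(-3 + 5*208) + (-579 - 226)) = 1/(336/(-3 + 1040) - 805) = 1/(336/1037 - 805) = 1/(-834449/1037) = -1037/834449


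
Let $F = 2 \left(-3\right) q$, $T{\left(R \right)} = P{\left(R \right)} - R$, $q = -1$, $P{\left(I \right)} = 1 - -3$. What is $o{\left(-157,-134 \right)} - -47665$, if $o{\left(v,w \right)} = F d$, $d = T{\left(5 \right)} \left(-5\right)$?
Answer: $47695$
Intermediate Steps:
$P{\left(I \right)} = 4$ ($P{\left(I \right)} = 1 + 3 = 4$)
$T{\left(R \right)} = 4 - R$
$d = 5$ ($d = \left(4 - 5\right) \left(-5\right) = \left(-1\right) \left(-5\right) = 5$)
$F = 6$ ($F = 2 \left(-3\right) \left(-1\right) = \left(-6\right) \left(-1\right) = 6$)
$o{\left(v,w \right)} = 30$ ($o{\left(v,w \right)} = 6 \cdot 5 = 30$)
$o{\left(-157,-134 \right)} - -47665 = 30 - -47665 = 30 + 47665 = 47695$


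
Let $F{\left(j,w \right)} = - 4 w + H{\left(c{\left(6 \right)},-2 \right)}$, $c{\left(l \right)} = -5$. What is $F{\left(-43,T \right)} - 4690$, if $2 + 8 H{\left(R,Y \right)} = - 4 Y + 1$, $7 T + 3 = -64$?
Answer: $- \frac{260447}{56} \approx -4650.8$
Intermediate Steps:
$T = - \frac{67}{7}$ ($T = - \frac{3}{7} + \frac{1}{7} \left(-64\right) = - \frac{3}{7} - \frac{64}{7} = - \frac{67}{7} \approx -9.5714$)
$H{\left(R,Y \right)} = - \frac{1}{8} - \frac{Y}{2}$ ($H{\left(R,Y \right)} = - \frac{1}{4} + \frac{- 4 Y + 1}{8} = - \frac{1}{4} + \frac{1 - 4 Y}{8} = - \frac{1}{4} - \left(- \frac{1}{8} + \frac{Y}{2}\right) = - \frac{1}{8} - \frac{Y}{2}$)
$F{\left(j,w \right)} = \frac{7}{8} - 4 w$ ($F{\left(j,w \right)} = - 4 w - - \frac{7}{8} = - 4 w + \left(- \frac{1}{8} + 1\right) = - 4 w + \frac{7}{8} = \frac{7}{8} - 4 w$)
$F{\left(-43,T \right)} - 4690 = \left(\frac{7}{8} - - \frac{268}{7}\right) - 4690 = \left(\frac{7}{8} + \frac{268}{7}\right) - 4690 = \frac{2193}{56} - 4690 = - \frac{260447}{56}$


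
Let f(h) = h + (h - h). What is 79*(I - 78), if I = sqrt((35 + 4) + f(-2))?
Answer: -6162 + 79*sqrt(37) ≈ -5681.5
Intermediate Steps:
f(h) = h (f(h) = h + 0 = h)
I = sqrt(37) (I = sqrt((35 + 4) - 2) = sqrt(39 - 2) = sqrt(37) ≈ 6.0828)
79*(I - 78) = 79*(sqrt(37) - 78) = 79*(-78 + sqrt(37)) = -6162 + 79*sqrt(37)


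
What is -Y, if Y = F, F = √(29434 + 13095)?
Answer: -√42529 ≈ -206.23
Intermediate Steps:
F = √42529 ≈ 206.23
Y = √42529 ≈ 206.23
-Y = -√42529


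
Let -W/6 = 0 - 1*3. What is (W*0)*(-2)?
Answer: 0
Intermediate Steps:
W = 18 (W = -6*(0 - 1*3) = -6*(0 - 3) = -6*(-3) = 18)
(W*0)*(-2) = (18*0)*(-2) = 0*(-2) = 0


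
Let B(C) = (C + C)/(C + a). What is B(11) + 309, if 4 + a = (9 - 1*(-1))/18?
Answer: 10605/34 ≈ 311.91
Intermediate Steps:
a = -31/9 (a = -4 + (9 - 1*(-1))/18 = -4 + (9 + 1)*(1/18) = -4 + 10*(1/18) = -4 + 5/9 = -31/9 ≈ -3.4444)
B(C) = 2*C/(-31/9 + C) (B(C) = (C + C)/(C - 31/9) = (2*C)/(-31/9 + C) = 2*C/(-31/9 + C))
B(11) + 309 = 18*11/(-31 + 9*11) + 309 = 18*11/(-31 + 99) + 309 = 18*11/68 + 309 = 18*11*(1/68) + 309 = 99/34 + 309 = 10605/34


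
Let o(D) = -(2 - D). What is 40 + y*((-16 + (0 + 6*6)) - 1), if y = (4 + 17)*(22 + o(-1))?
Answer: 7621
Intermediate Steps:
o(D) = -2 + D
y = 399 (y = (4 + 17)*(22 + (-2 - 1)) = 21*(22 - 3) = 21*19 = 399)
40 + y*((-16 + (0 + 6*6)) - 1) = 40 + 399*((-16 + (0 + 6*6)) - 1) = 40 + 399*((-16 + (0 + 36)) - 1) = 40 + 399*((-16 + 36) - 1) = 40 + 399*(20 - 1) = 40 + 399*19 = 40 + 7581 = 7621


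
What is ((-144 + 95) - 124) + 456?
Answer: 283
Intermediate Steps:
((-144 + 95) - 124) + 456 = (-49 - 124) + 456 = -173 + 456 = 283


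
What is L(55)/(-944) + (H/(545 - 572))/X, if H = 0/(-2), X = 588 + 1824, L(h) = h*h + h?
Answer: -385/118 ≈ -3.2627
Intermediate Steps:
L(h) = h + h² (L(h) = h² + h = h + h²)
X = 2412
H = 0 (H = 0*(-½) = 0)
L(55)/(-944) + (H/(545 - 572))/X = (55*(1 + 55))/(-944) + (0/(545 - 572))/2412 = (55*56)*(-1/944) + (0/(-27))*(1/2412) = 3080*(-1/944) + (0*(-1/27))*(1/2412) = -385/118 + 0*(1/2412) = -385/118 + 0 = -385/118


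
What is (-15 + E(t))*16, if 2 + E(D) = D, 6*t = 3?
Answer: -264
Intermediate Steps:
t = 1/2 (t = (1/6)*3 = 1/2 ≈ 0.50000)
E(D) = -2 + D
(-15 + E(t))*16 = (-15 + (-2 + 1/2))*16 = (-15 - 3/2)*16 = -33/2*16 = -264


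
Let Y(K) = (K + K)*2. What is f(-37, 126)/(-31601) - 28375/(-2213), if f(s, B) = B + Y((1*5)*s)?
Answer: 898037157/69933013 ≈ 12.841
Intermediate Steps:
Y(K) = 4*K (Y(K) = (2*K)*2 = 4*K)
f(s, B) = B + 20*s (f(s, B) = B + 4*((1*5)*s) = B + 4*(5*s) = B + 20*s)
f(-37, 126)/(-31601) - 28375/(-2213) = (126 + 20*(-37))/(-31601) - 28375/(-2213) = (126 - 740)*(-1/31601) - 28375*(-1/2213) = -614*(-1/31601) + 28375/2213 = 614/31601 + 28375/2213 = 898037157/69933013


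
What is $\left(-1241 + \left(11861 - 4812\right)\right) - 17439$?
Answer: $-11631$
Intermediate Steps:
$\left(-1241 + \left(11861 - 4812\right)\right) - 17439 = \left(-1241 + 7049\right) - 17439 = 5808 - 17439 = -11631$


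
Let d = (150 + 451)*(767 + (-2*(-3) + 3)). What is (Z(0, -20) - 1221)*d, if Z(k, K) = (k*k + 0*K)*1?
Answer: -569445096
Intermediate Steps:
d = 466376 (d = 601*(767 + (6 + 3)) = 601*(767 + 9) = 601*776 = 466376)
Z(k, K) = k² (Z(k, K) = (k² + 0)*1 = k²*1 = k²)
(Z(0, -20) - 1221)*d = (0² - 1221)*466376 = (0 - 1221)*466376 = -1221*466376 = -569445096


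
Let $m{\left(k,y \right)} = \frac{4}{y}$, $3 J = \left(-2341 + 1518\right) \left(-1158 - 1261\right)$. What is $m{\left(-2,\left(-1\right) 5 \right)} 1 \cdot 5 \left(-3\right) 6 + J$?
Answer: $\frac{1991053}{3} \approx 6.6368 \cdot 10^{5}$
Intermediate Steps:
$J = \frac{1990837}{3}$ ($J = \frac{\left(-2341 + 1518\right) \left(-1158 - 1261\right)}{3} = \frac{\left(-823\right) \left(-2419\right)}{3} = \frac{1}{3} \cdot 1990837 = \frac{1990837}{3} \approx 6.6361 \cdot 10^{5}$)
$m{\left(-2,\left(-1\right) 5 \right)} 1 \cdot 5 \left(-3\right) 6 + J = \frac{4}{\left(-1\right) 5} \cdot 1 \cdot 5 \left(-3\right) 6 + \frac{1990837}{3} = \frac{4}{-5} \cdot 5 \left(-3\right) 6 + \frac{1990837}{3} = 4 \left(- \frac{1}{5}\right) \left(-15\right) 6 + \frac{1990837}{3} = \left(- \frac{4}{5}\right) \left(-15\right) 6 + \frac{1990837}{3} = 12 \cdot 6 + \frac{1990837}{3} = 72 + \frac{1990837}{3} = \frac{1991053}{3}$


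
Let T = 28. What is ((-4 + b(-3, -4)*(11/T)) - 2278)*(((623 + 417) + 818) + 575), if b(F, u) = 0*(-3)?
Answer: -5552106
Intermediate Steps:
b(F, u) = 0
((-4 + b(-3, -4)*(11/T)) - 2278)*(((623 + 417) + 818) + 575) = ((-4 + 0*(11/28)) - 2278)*(((623 + 417) + 818) + 575) = ((-4 + 0*(11*(1/28))) - 2278)*((1040 + 818) + 575) = ((-4 + 0*(11/28)) - 2278)*(1858 + 575) = ((-4 + 0) - 2278)*2433 = (-4 - 2278)*2433 = -2282*2433 = -5552106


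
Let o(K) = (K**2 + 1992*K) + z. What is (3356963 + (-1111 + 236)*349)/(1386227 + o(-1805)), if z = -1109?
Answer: 3051588/1047583 ≈ 2.9130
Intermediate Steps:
o(K) = -1109 + K**2 + 1992*K (o(K) = (K**2 + 1992*K) - 1109 = -1109 + K**2 + 1992*K)
(3356963 + (-1111 + 236)*349)/(1386227 + o(-1805)) = (3356963 + (-1111 + 236)*349)/(1386227 + (-1109 + (-1805)**2 + 1992*(-1805))) = (3356963 - 875*349)/(1386227 + (-1109 + 3258025 - 3595560)) = (3356963 - 305375)/(1386227 - 338644) = 3051588/1047583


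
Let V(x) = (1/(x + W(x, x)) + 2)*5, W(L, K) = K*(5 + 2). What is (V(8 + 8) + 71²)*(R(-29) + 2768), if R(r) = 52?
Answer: 455805765/32 ≈ 1.4244e+7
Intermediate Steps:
W(L, K) = 7*K (W(L, K) = K*7 = 7*K)
V(x) = 10 + 5/(8*x) (V(x) = (1/(x + 7*x) + 2)*5 = (1/(8*x) + 2)*5 = (2 + 1/(8*x))*5 = 10 + 5/(8*x))
(V(8 + 8) + 71²)*(R(-29) + 2768) = ((10 + 5/(8*(8 + 8))) + 71²)*(52 + 2768) = ((10 + (5/8)/16) + 5041)*2820 = ((10 + (5/8)*(1/16)) + 5041)*2820 = ((10 + 5/128) + 5041)*2820 = (1285/128 + 5041)*2820 = (646533/128)*2820 = 455805765/32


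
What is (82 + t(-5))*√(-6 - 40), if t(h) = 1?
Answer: 83*I*√46 ≈ 562.93*I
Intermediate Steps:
(82 + t(-5))*√(-6 - 40) = (82 + 1)*√(-6 - 40) = 83*√(-46) = 83*(I*√46) = 83*I*√46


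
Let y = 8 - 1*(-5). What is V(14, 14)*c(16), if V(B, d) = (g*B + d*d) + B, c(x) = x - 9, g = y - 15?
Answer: 1274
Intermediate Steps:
y = 13 (y = 8 + 5 = 13)
g = -2 (g = 13 - 15 = -2)
c(x) = -9 + x
V(B, d) = d**2 - B (V(B, d) = (-2*B + d*d) + B = (-2*B + d**2) + B = (d**2 - 2*B) + B = d**2 - B)
V(14, 14)*c(16) = (14**2 - 1*14)*(-9 + 16) = (196 - 14)*7 = 182*7 = 1274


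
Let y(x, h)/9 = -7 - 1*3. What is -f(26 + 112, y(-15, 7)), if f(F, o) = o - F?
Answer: 228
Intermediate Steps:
y(x, h) = -90 (y(x, h) = 9*(-7 - 1*3) = 9*(-7 - 3) = 9*(-10) = -90)
-f(26 + 112, y(-15, 7)) = -(-90 - (26 + 112)) = -(-90 - 1*138) = -(-90 - 138) = -1*(-228) = 228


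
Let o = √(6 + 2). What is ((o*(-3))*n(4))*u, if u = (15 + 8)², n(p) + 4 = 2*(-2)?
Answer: 25392*√2 ≈ 35910.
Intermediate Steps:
n(p) = -8 (n(p) = -4 + 2*(-2) = -4 - 4 = -8)
o = 2*√2 (o = √8 = 2*√2 ≈ 2.8284)
u = 529 (u = 23² = 529)
((o*(-3))*n(4))*u = (((2*√2)*(-3))*(-8))*529 = (-6*√2*(-8))*529 = (48*√2)*529 = 25392*√2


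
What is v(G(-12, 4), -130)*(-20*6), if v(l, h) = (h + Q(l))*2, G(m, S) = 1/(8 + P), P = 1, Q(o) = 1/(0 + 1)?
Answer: 30960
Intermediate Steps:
Q(o) = 1 (Q(o) = 1/1 = 1)
G(m, S) = 1/9 (G(m, S) = 1/(8 + 1) = 1/9)
v(l, h) = 2 + 2*h (v(l, h) = (h + 1)*2 = (1 + h)*2 = 2 + 2*h)
v(G(-12, 4), -130)*(-20*6) = (2 + 2*(-130))*(-20*6) = (2 - 260)*(-120) = -258*(-120) = 30960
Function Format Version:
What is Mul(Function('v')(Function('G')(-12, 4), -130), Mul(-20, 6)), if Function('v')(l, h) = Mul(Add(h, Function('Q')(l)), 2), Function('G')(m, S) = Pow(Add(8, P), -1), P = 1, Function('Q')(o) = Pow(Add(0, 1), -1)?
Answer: 30960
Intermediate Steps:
Function('Q')(o) = 1 (Function('Q')(o) = Pow(1, -1) = 1)
Function('G')(m, S) = Rational(1, 9) (Function('G')(m, S) = Pow(Add(8, 1), -1) = Pow(9, -1) = Rational(1, 9))
Function('v')(l, h) = Add(2, Mul(2, h)) (Function('v')(l, h) = Mul(Add(h, 1), 2) = Mul(Add(1, h), 2) = Add(2, Mul(2, h)))
Mul(Function('v')(Function('G')(-12, 4), -130), Mul(-20, 6)) = Mul(Add(2, Mul(2, -130)), Mul(-20, 6)) = Mul(Add(2, -260), -120) = Mul(-258, -120) = 30960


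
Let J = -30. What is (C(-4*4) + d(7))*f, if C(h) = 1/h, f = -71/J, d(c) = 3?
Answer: 3337/480 ≈ 6.9521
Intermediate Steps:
f = 71/30 (f = -71/(-30) = -71*(-1/30) = 71/30 ≈ 2.3667)
(C(-4*4) + d(7))*f = (1/(-4*4) + 3)*(71/30) = (1/(-16) + 3)*(71/30) = (-1/16 + 3)*(71/30) = (47/16)*(71/30) = 3337/480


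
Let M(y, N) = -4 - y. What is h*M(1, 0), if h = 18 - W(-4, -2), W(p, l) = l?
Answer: -100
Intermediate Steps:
h = 20 (h = 18 - 1*(-2) = 18 + 2 = 20)
h*M(1, 0) = 20*(-4 - 1*1) = 20*(-4 - 1) = 20*(-5) = -100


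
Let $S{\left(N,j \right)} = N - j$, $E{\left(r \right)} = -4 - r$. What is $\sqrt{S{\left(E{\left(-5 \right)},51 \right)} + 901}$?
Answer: $\sqrt{851} \approx 29.172$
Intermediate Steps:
$\sqrt{S{\left(E{\left(-5 \right)},51 \right)} + 901} = \sqrt{\left(\left(-4 - -5\right) - 51\right) + 901} = \sqrt{\left(\left(-4 + 5\right) - 51\right) + 901} = \sqrt{\left(1 - 51\right) + 901} = \sqrt{-50 + 901} = \sqrt{851}$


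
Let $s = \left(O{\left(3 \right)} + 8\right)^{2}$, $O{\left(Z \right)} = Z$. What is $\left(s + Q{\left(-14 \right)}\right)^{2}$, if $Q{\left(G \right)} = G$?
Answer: $11449$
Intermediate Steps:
$s = 121$ ($s = \left(3 + 8\right)^{2} = 11^{2} = 121$)
$\left(s + Q{\left(-14 \right)}\right)^{2} = \left(121 - 14\right)^{2} = 107^{2} = 11449$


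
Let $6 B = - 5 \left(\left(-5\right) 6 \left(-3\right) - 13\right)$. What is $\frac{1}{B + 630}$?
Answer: $\frac{6}{3395} \approx 0.0017673$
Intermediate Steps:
$B = - \frac{385}{6}$ ($B = \frac{\left(-5\right) \left(\left(-5\right) 6 \left(-3\right) - 13\right)}{6} = \frac{\left(-5\right) \left(\left(-30\right) \left(-3\right) - 13\right)}{6} = \frac{\left(-5\right) \left(90 - 13\right)}{6} = \frac{\left(-5\right) 77}{6} = \frac{1}{6} \left(-385\right) = - \frac{385}{6} \approx -64.167$)
$\frac{1}{B + 630} = \frac{1}{- \frac{385}{6} + 630} = \frac{1}{\frac{3395}{6}} = \frac{6}{3395}$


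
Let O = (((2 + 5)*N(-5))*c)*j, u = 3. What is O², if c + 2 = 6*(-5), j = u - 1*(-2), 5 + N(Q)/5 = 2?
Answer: 282240000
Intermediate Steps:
N(Q) = -15 (N(Q) = -25 + 5*2 = -25 + 10 = -15)
j = 5 (j = 3 - 1*(-2) = 3 + 2 = 5)
c = -32 (c = -2 + 6*(-5) = -2 - 30 = -32)
O = 16800 (O = (((2 + 5)*(-15))*(-32))*5 = ((7*(-15))*(-32))*5 = -105*(-32)*5 = 3360*5 = 16800)
O² = 16800² = 282240000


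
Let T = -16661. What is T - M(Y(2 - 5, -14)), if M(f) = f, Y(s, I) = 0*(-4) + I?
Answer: -16647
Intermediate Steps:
Y(s, I) = I (Y(s, I) = 0 + I = I)
T - M(Y(2 - 5, -14)) = -16661 - 1*(-14) = -16661 + 14 = -16647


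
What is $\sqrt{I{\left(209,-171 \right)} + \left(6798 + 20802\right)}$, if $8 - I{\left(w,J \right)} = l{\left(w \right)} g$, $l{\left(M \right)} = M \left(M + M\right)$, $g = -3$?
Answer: $\sqrt{289694} \approx 538.23$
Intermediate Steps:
$l{\left(M \right)} = 2 M^{2}$ ($l{\left(M \right)} = M 2 M = 2 M^{2}$)
$I{\left(w,J \right)} = 8 + 6 w^{2}$ ($I{\left(w,J \right)} = 8 - 2 w^{2} \left(-3\right) = 8 - - 6 w^{2} = 8 + 6 w^{2}$)
$\sqrt{I{\left(209,-171 \right)} + \left(6798 + 20802\right)} = \sqrt{\left(8 + 6 \cdot 209^{2}\right) + \left(6798 + 20802\right)} = \sqrt{\left(8 + 6 \cdot 43681\right) + 27600} = \sqrt{\left(8 + 262086\right) + 27600} = \sqrt{262094 + 27600} = \sqrt{289694}$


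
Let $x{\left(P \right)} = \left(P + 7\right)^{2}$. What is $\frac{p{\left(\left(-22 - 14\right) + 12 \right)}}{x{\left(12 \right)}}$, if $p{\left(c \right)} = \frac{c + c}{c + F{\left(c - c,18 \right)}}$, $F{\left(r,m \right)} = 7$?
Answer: $\frac{48}{6137} \approx 0.0078214$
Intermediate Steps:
$p{\left(c \right)} = \frac{2 c}{7 + c}$ ($p{\left(c \right)} = \frac{c + c}{c + 7} = \frac{2 c}{7 + c}$)
$x{\left(P \right)} = \left(7 + P\right)^{2}$
$\frac{p{\left(\left(-22 - 14\right) + 12 \right)}}{x{\left(12 \right)}} = \frac{2 \left(\left(-22 - 14\right) + 12\right) \frac{1}{7 + \left(\left(-22 - 14\right) + 12\right)}}{\left(7 + 12\right)^{2}} = \frac{2 \left(-36 + 12\right) \frac{1}{7 + \left(-36 + 12\right)}}{19^{2}} = \frac{2 \left(-24\right) \frac{1}{7 - 24}}{361} = 2 \left(-24\right) \frac{1}{-17} \cdot \frac{1}{361} = 2 \left(-24\right) \left(- \frac{1}{17}\right) \frac{1}{361} = \frac{48}{17} \cdot \frac{1}{361} = \frac{48}{6137}$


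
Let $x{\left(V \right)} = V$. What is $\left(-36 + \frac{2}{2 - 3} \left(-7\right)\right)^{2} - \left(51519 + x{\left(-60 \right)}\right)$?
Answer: $-50975$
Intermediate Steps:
$\left(-36 + \frac{2}{2 - 3} \left(-7\right)\right)^{2} - \left(51519 + x{\left(-60 \right)}\right) = \left(-36 + \frac{2}{2 - 3} \left(-7\right)\right)^{2} - 51459 = \left(-36 + \frac{2}{-1} \left(-7\right)\right)^{2} + \left(-51519 + 60\right) = \left(-36 + 2 \left(-1\right) \left(-7\right)\right)^{2} - 51459 = \left(-36 - -14\right)^{2} - 51459 = \left(-36 + 14\right)^{2} - 51459 = \left(-22\right)^{2} - 51459 = 484 - 51459 = -50975$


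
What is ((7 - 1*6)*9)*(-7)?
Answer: -63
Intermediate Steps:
((7 - 1*6)*9)*(-7) = ((7 - 6)*9)*(-7) = (1*9)*(-7) = 9*(-7) = -63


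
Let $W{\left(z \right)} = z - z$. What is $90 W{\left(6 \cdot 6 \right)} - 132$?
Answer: $-132$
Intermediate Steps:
$W{\left(z \right)} = 0$
$90 W{\left(6 \cdot 6 \right)} - 132 = 90 \cdot 0 - 132 = 0 - 132 = -132$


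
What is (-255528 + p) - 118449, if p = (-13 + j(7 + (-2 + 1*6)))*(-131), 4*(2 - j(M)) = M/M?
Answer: -1490013/4 ≈ -3.7250e+5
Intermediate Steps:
j(M) = 7/4 (j(M) = 2 - M/(4*M) = 2 - 1/4*1 = 2 - 1/4 = 7/4)
p = 5895/4 (p = (-13 + 7/4)*(-131) = -45/4*(-131) = 5895/4 ≈ 1473.8)
(-255528 + p) - 118449 = (-255528 + 5895/4) - 118449 = -1016217/4 - 118449 = -1490013/4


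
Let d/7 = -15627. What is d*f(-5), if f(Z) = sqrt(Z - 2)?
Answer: -109389*I*sqrt(7) ≈ -2.8942e+5*I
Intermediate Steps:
d = -109389 (d = 7*(-15627) = -109389)
f(Z) = sqrt(-2 + Z)
d*f(-5) = -109389*sqrt(-2 - 5) = -109389*I*sqrt(7)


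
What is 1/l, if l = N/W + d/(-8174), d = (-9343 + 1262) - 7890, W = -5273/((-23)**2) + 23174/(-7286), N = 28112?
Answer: -14794392342/31602112712681 ≈ -0.00046815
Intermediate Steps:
W = -25339062/1927147 (W = -5273/529 + 23174*(-1/7286) = -5273*1/529 - 11587/3643 = -5273/529 - 11587/3643 = -25339062/1927147 ≈ -13.148)
d = -15971 (d = -8081 - 7890 = -15971)
l = -31602112712681/14794392342 (l = 28112/(-25339062/1927147) - 15971/(-8174) = 28112*(-1927147/25339062) - 15971*(-1/8174) = -3869711176/1809933 + 15971/8174 = -31602112712681/14794392342 ≈ -2136.1)
1/l = 1/(-31602112712681/14794392342) = -14794392342/31602112712681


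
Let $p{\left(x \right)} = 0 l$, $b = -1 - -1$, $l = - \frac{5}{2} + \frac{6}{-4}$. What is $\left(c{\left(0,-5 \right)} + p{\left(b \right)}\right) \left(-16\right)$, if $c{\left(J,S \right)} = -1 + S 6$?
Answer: $496$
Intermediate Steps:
$l = -4$ ($l = \left(-5\right) \frac{1}{2} + 6 \left(- \frac{1}{4}\right) = - \frac{5}{2} - \frac{3}{2} = -4$)
$c{\left(J,S \right)} = -1 + 6 S$
$b = 0$ ($b = -1 + 1 = 0$)
$p{\left(x \right)} = 0$ ($p{\left(x \right)} = 0 \left(-4\right) = 0$)
$\left(c{\left(0,-5 \right)} + p{\left(b \right)}\right) \left(-16\right) = \left(\left(-1 + 6 \left(-5\right)\right) + 0\right) \left(-16\right) = \left(\left(-1 - 30\right) + 0\right) \left(-16\right) = \left(-31 + 0\right) \left(-16\right) = \left(-31\right) \left(-16\right) = 496$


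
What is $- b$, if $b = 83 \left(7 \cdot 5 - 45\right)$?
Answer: $830$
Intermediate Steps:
$b = -830$ ($b = 83 \left(35 - 45\right) = 83 \left(-10\right) = -830$)
$- b = \left(-1\right) \left(-830\right) = 830$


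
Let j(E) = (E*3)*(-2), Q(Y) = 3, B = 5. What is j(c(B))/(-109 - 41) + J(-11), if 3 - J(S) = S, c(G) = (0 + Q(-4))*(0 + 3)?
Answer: 359/25 ≈ 14.360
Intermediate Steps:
c(G) = 9 (c(G) = (0 + 3)*(0 + 3) = 3*3 = 9)
j(E) = -6*E (j(E) = (3*E)*(-2) = -6*E)
J(S) = 3 - S
j(c(B))/(-109 - 41) + J(-11) = (-6*9)/(-109 - 41) + (3 - 1*(-11)) = -54/(-150) + (3 + 11) = -1/150*(-54) + 14 = 9/25 + 14 = 359/25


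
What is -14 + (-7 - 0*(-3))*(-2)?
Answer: 0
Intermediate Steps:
-14 + (-7 - 0*(-3))*(-2) = -14 + (-7 - 1*0)*(-2) = -14 + (-7 + 0)*(-2) = -14 - 7*(-2) = -14 + 14 = 0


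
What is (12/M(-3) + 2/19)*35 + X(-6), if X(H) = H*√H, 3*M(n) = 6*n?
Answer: -1260/19 - 6*I*√6 ≈ -66.316 - 14.697*I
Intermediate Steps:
M(n) = 2*n (M(n) = (6*n)/3 = 2*n)
X(H) = H^(3/2)
(12/M(-3) + 2/19)*35 + X(-6) = (12/((2*(-3))) + 2/19)*35 + (-6)^(3/2) = (12/(-6) + 2*(1/19))*35 - 6*I*√6 = (12*(-⅙) + 2/19)*35 - 6*I*√6 = (-2 + 2/19)*35 - 6*I*√6 = -36/19*35 - 6*I*√6 = -1260/19 - 6*I*√6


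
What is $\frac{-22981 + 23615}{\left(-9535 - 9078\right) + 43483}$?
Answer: $\frac{317}{12435} \approx 0.025493$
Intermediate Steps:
$\frac{-22981 + 23615}{\left(-9535 - 9078\right) + 43483} = \frac{634}{-18613 + 43483} = \frac{634}{24870} = 634 \cdot \frac{1}{24870} = \frac{317}{12435}$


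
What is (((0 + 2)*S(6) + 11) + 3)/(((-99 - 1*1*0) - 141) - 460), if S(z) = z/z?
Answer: -4/175 ≈ -0.022857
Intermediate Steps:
S(z) = 1
(((0 + 2)*S(6) + 11) + 3)/(((-99 - 1*1*0) - 141) - 460) = (((0 + 2)*1 + 11) + 3)/(((-99 - 1*1*0) - 141) - 460) = ((2*1 + 11) + 3)/(((-99 - 1*0) - 141) - 460) = ((2 + 11) + 3)/(((-99 + 0) - 141) - 460) = (13 + 3)/((-99 - 141) - 460) = 16/(-240 - 460) = 16/(-700) = 16*(-1/700) = -4/175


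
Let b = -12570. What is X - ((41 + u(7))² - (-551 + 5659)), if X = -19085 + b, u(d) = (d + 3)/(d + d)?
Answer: -1386067/49 ≈ -28287.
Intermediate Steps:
u(d) = (3 + d)/(2*d) (u(d) = (3 + d)/((2*d)) = (3 + d)*(1/(2*d)) = (3 + d)/(2*d))
X = -31655 (X = -19085 - 12570 = -31655)
X - ((41 + u(7))² - (-551 + 5659)) = -31655 - ((41 + (½)*(3 + 7)/7)² - (-551 + 5659)) = -31655 - ((41 + (½)*(⅐)*10)² - 1*5108) = -31655 - ((41 + 5/7)² - 5108) = -31655 - ((292/7)² - 5108) = -31655 - (85264/49 - 5108) = -31655 - 1*(-165028/49) = -31655 + 165028/49 = -1386067/49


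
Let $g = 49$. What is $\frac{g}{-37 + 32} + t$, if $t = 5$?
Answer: $- \frac{24}{5} \approx -4.8$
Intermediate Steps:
$\frac{g}{-37 + 32} + t = \frac{49}{-37 + 32} + 5 = \frac{49}{-5} + 5 = 49 \left(- \frac{1}{5}\right) + 5 = - \frac{49}{5} + 5 = - \frac{24}{5}$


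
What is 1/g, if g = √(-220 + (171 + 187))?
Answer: √138/138 ≈ 0.085126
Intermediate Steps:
g = √138 (g = √(-220 + 358) = √138 ≈ 11.747)
1/g = 1/(√138) = √138/138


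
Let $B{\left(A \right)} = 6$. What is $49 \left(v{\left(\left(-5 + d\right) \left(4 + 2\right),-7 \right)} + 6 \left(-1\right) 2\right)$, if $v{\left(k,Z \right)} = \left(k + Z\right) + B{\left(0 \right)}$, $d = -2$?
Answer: $-2695$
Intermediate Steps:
$v{\left(k,Z \right)} = 6 + Z + k$ ($v{\left(k,Z \right)} = \left(k + Z\right) + 6 = \left(Z + k\right) + 6 = 6 + Z + k$)
$49 \left(v{\left(\left(-5 + d\right) \left(4 + 2\right),-7 \right)} + 6 \left(-1\right) 2\right) = 49 \left(\left(6 - 7 + \left(-5 - 2\right) \left(4 + 2\right)\right) + 6 \left(-1\right) 2\right) = 49 \left(\left(6 - 7 - 42\right) - 12\right) = 49 \left(-43 - 12\right) = 49 \left(-55\right) = -2695$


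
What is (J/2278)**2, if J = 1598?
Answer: 2209/4489 ≈ 0.49209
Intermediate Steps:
(J/2278)**2 = (1598/2278)**2 = (1598*(1/2278))**2 = (47/67)**2 = 2209/4489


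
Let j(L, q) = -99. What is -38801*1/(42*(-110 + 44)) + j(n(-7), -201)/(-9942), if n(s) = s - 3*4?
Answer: 9191285/656172 ≈ 14.007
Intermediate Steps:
n(s) = -12 + s (n(s) = s - 12 = -12 + s)
-38801*1/(42*(-110 + 44)) + j(n(-7), -201)/(-9942) = -38801*1/(42*(-110 + 44)) - 99/(-9942) = -38801/(42*(-66)) - 99*(-1/9942) = -38801/(-2772) + 33/3314 = -38801*(-1/2772) + 33/3314 = 5543/396 + 33/3314 = 9191285/656172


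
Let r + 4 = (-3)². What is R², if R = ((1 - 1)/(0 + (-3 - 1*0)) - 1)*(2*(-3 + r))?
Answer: 16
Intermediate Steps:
r = 5 (r = -4 + (-3)² = -4 + 9 = 5)
R = -4 (R = ((1 - 1)/(0 + (-3 - 1*0)) - 1)*(2*(-3 + 5)) = (0/(0 + (-3 + 0)) - 1)*(2*2) = (0/(0 - 3) - 1)*4 = (0/(-3) - 1)*4 = (0*(-⅓) - 1)*4 = (0 - 1)*4 = -1*4 = -4)
R² = (-4)² = 16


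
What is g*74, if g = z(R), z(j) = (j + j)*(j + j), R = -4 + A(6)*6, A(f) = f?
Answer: 303104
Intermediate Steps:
R = 32 (R = -4 + 6*6 = -4 + 36 = 32)
z(j) = 4*j**2 (z(j) = (2*j)*(2*j) = 4*j**2)
g = 4096 (g = 4*32**2 = 4*1024 = 4096)
g*74 = 4096*74 = 303104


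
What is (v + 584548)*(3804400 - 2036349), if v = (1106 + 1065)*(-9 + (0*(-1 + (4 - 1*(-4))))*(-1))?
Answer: 998964727459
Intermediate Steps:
v = -19539 (v = 2171*(-9 + (0*(-1 + (4 + 4)))*(-1)) = 2171*(-9 + (0*(-1 + 8))*(-1)) = 2171*(-9 + (0*7)*(-1)) = 2171*(-9 + 0*(-1)) = 2171*(-9 + 0) = 2171*(-9) = -19539)
(v + 584548)*(3804400 - 2036349) = (-19539 + 584548)*(3804400 - 2036349) = 565009*1768051 = 998964727459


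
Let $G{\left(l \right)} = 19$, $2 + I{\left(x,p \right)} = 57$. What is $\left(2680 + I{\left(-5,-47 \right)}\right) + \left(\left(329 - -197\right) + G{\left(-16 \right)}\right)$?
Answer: $3280$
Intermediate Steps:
$I{\left(x,p \right)} = 55$ ($I{\left(x,p \right)} = -2 + 57 = 55$)
$\left(2680 + I{\left(-5,-47 \right)}\right) + \left(\left(329 - -197\right) + G{\left(-16 \right)}\right) = \left(2680 + 55\right) + \left(\left(329 - -197\right) + 19\right) = 2735 + \left(\left(329 + 197\right) + 19\right) = 2735 + \left(526 + 19\right) = 2735 + 545 = 3280$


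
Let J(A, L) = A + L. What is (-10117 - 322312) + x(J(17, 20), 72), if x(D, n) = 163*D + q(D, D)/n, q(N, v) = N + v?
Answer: -11750291/36 ≈ -3.2640e+5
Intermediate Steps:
x(D, n) = 163*D + 2*D/n (x(D, n) = 163*D + (D + D)/n = 163*D + (2*D)/n = 163*D + 2*D/n)
(-10117 - 322312) + x(J(17, 20), 72) = (-10117 - 322312) + (17 + 20)*(2 + 163*72)/72 = -332429 + 37*(1/72)*(2 + 11736) = -332429 + 37*(1/72)*11738 = -332429 + 217153/36 = -11750291/36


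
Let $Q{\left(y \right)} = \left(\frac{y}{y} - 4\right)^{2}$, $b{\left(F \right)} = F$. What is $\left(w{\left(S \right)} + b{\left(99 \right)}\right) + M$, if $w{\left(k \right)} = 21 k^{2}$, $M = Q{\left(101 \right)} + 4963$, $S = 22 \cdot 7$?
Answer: $503107$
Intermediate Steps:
$Q{\left(y \right)} = 9$ ($Q{\left(y \right)} = \left(1 - 4\right)^{2} = \left(-3\right)^{2} = 9$)
$S = 154$
$M = 4972$ ($M = 9 + 4963 = 4972$)
$\left(w{\left(S \right)} + b{\left(99 \right)}\right) + M = \left(21 \cdot 154^{2} + 99\right) + 4972 = \left(21 \cdot 23716 + 99\right) + 4972 = \left(498036 + 99\right) + 4972 = 498135 + 4972 = 503107$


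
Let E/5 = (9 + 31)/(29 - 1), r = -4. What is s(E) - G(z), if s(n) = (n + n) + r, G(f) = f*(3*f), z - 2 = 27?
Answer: -17589/7 ≈ -2512.7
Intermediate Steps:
z = 29 (z = 2 + 27 = 29)
G(f) = 3*f²
E = 50/7 (E = 5*((9 + 31)/(29 - 1)) = 5*(40/28) = 5*(40*(1/28)) = 5*(10/7) = 50/7 ≈ 7.1429)
s(n) = -4 + 2*n (s(n) = (n + n) - 4 = 2*n - 4 = -4 + 2*n)
s(E) - G(z) = (-4 + 2*(50/7)) - 3*29² = (-4 + 100/7) - 3*841 = 72/7 - 1*2523 = 72/7 - 2523 = -17589/7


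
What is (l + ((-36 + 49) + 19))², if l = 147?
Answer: 32041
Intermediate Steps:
(l + ((-36 + 49) + 19))² = (147 + ((-36 + 49) + 19))² = (147 + (13 + 19))² = (147 + 32)² = 179² = 32041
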